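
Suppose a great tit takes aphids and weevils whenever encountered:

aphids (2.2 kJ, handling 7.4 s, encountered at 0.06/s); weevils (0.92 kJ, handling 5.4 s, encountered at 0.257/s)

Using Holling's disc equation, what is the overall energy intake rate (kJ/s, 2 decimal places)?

0.13 kJ/s

R = Σλ_iE_i / (1 + Σλ_ih_i)
Numerator: 0.06×2.2 + 0.257×0.92 = 0.3684
Denominator: 1 + 0.06×7.4 + 0.257×5.4 = 2.832
R = 0.3684/2.832 = 0.1301 kJ/s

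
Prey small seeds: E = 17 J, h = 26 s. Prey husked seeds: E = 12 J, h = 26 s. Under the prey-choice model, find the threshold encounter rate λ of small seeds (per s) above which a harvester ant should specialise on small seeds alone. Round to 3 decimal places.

At the threshold, the rate on small seeds alone equals the profitability of husked seeds: λ·17/(1 + λ·26) = 12/26 = 0.4615.
Rearranging, λ(17 − 0.4615×26) = 0.4615, so λ = 0.4615/5 = 0.09231 per s.

0.092 per s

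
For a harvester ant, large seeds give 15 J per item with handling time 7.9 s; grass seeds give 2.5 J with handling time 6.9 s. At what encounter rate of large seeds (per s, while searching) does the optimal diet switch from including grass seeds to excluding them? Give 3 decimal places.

The zero-one rule: include grass seeds iff E₂/h₂ > λE₁/(1+λh₁). Equality gives the switch point.
λE₁h₂ = E₂ + λE₂h₁ ⇒ λ = E₂/(E₁h₂ − E₂h₁) = 2.5/(103.5 − 19.75) = 0.02985 per s.

0.030 per s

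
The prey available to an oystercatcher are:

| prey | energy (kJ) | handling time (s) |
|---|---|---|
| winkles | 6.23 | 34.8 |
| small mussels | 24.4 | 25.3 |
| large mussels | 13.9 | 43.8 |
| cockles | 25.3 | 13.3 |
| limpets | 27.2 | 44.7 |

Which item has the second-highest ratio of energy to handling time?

small mussels

Profitability E/h (kJ/s): winkles = 6.23/34.8 = 0.179, small mussels = 24.4/25.3 = 0.964, large mussels = 13.9/43.8 = 0.317, cockles = 25.3/13.3 = 1.9, limpets = 27.2/44.7 = 0.609.
Ranked: cockles > small mussels > limpets > large mussels > winkles.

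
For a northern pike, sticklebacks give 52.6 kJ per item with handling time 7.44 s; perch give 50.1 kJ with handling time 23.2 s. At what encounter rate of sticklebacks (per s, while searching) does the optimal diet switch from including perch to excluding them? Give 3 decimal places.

Drop perch once their profitability E₂/h₂ falls below the rate achievable on sticklebacks alone: E₂/h₂ = λE₁/(1 + λh₁).
Solve for λ: λE₁h₂ = E₂(1 + λh₁) → λ(E₁h₂ − E₂h₁) = E₂ → λ = E₂/(E₁h₂ − E₂h₁).
λ = 50.1/(52.6×23.2 − 50.1×7.44) = 50.1/847.6 = 0.05911 per s.

0.059 per s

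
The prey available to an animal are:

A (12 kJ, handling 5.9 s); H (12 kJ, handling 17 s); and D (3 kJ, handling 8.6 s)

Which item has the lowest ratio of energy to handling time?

D

Profitability E/h (kJ/s): A = 12/5.9 = 2.03, H = 12/17 = 0.706, D = 3/8.6 = 0.349.
Ranked: A > H > D.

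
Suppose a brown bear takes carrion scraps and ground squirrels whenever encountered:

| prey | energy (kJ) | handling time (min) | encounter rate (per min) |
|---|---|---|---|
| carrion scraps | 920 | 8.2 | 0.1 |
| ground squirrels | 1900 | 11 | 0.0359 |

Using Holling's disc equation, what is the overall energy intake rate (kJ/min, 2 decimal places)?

Energy encountered per unit search time: 0.1×920 + 0.0359×1900 = 160.2 kJ/min.
Handling time per unit search time: 0.1×8.2 + 0.0359×11 = 1.215.
Rate = 160.2/(1 + 1.215) = 72.33 kJ/min.

72.33 kJ/min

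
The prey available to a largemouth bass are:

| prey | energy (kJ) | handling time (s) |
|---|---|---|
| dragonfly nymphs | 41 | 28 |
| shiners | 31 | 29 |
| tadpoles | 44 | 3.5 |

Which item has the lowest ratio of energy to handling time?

Profitability E/h (kJ/s): dragonfly nymphs = 41/28 = 1.46, shiners = 31/29 = 1.07, tadpoles = 44/3.5 = 12.6.
Ranked: tadpoles > dragonfly nymphs > shiners.

shiners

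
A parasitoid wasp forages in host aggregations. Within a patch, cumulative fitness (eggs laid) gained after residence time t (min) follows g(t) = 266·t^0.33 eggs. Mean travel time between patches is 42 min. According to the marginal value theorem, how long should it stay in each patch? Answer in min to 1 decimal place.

Maximise g(t)/(T+t): set derivative to zero → g'(t)(T+t) = g(t).
g'(t) = 0.33·266·t^-0.67. Setting 0.33·266·t^-0.67 = 266·t^0.33/(42+t) gives 0.33(42+t) = t, so 0.67·t = 0.33×42.
t* = 0.33×42/0.67 = 20.69 min.

20.7 min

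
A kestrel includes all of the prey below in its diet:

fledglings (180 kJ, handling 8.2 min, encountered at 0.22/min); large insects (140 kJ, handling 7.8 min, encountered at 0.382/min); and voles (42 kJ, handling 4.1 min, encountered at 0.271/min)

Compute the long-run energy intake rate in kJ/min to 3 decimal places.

15.151 kJ/min

R = (0.22×180 + 0.382×140 + 0.271×42) / (1 + 0.22×8.2 + 0.382×7.8 + 0.271×4.1) = 104.5/6.895 = 15.15 kJ/min.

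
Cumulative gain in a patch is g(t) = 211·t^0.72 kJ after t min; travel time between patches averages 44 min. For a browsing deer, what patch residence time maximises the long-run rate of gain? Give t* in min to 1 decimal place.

Maximise g(t)/(T+t): set derivative to zero → g'(t)(T+t) = g(t).
g'(t) = 0.72·211·t^-0.28. Setting 0.72·211·t^-0.28 = 211·t^0.72/(44+t) gives 0.72(44+t) = t, so 0.28·t = 0.72×44.
t* = 0.72×44/0.28 = 113.1 min.

113.1 min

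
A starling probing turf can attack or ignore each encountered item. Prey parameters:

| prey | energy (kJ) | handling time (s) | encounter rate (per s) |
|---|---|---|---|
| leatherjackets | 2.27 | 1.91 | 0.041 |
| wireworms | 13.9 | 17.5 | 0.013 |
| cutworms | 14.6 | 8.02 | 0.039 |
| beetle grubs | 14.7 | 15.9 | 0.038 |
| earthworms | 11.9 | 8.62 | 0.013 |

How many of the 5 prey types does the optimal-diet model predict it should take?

5

Rank by E/h (kJ/s): cutworms 1.82, earthworms 1.38, leatherjackets 1.19, beetle grubs 0.925, wireworms 0.794. Include each in turn until the next type's E/h falls below the running intake rate.
Rate on top 1: 0.4337. earthworms: 1.38 > 0.4337 → include.
Rate on top 2: 0.5082. leatherjackets: 1.19 > 0.5082 → include.
Rate on top 3: 0.5436. beetle grubs: 0.925 > 0.5436 → include.
Rate on top 4: 0.6528. wireworms: 0.794 > 0.6528 → include.
Optimal diet: cutworms, earthworms, leatherjackets, beetle grubs, wireworms — 5 of 5 types.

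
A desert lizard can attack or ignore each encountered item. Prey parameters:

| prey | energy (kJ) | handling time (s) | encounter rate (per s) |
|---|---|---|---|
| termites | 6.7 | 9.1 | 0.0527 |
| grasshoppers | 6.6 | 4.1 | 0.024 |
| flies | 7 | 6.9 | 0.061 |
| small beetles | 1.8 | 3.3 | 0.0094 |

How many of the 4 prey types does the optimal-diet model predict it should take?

4

Rank by E/h (kJ/s): grasshoppers 1.61, flies 1.01, termites 0.736, small beetles 0.545. Include each in turn until the next type's E/h falls below the running intake rate.
Rate on top 1: 0.1442. flies: 1.01 > 0.1442 → include.
Rate on top 2: 0.3853. termites: 0.736 > 0.3853 → include.
Rate on top 3: 0.4695. small beetles: 0.545 > 0.4695 → include.
Optimal diet: grasshoppers, flies, termites, small beetles — 4 of 4 types.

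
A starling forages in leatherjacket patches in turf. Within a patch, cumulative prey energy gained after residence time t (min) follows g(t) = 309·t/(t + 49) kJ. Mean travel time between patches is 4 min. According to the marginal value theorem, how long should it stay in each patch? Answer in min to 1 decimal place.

14.0 min

Optimal t* satisfies g'(t*) = g(t*)/(T + t*).
g'(t) = 309·49/(t + 49)². Setting 309·49/(t+49)² = 309t/[(t+49)(4+t)] gives 49(4+t) = t(t+49), so t² = 49×4 = 196.
t* = √196 = 14 min.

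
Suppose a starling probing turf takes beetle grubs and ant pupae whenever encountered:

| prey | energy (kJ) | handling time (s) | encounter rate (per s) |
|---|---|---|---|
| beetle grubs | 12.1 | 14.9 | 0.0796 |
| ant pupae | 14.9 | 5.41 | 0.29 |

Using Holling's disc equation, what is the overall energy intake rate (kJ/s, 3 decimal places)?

R = (0.0796×12.1 + 0.29×14.9) / (1 + 0.0796×14.9 + 0.29×5.41) = 5.284/3.755 = 1.407 kJ/s.

1.407 kJ/s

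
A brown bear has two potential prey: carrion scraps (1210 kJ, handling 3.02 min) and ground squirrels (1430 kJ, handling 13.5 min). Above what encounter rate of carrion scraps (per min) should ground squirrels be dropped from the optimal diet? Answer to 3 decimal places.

Drop ground squirrels once their profitability E₂/h₂ falls below the rate achievable on carrion scraps alone: E₂/h₂ = λE₁/(1 + λh₁).
Solve for λ: λE₁h₂ = E₂(1 + λh₁) → λ(E₁h₂ − E₂h₁) = E₂ → λ = E₂/(E₁h₂ − E₂h₁).
λ = 1430/(1210×13.5 − 1430×3.02) = 1430/1.202e+04 = 0.119 per min.

0.119 per min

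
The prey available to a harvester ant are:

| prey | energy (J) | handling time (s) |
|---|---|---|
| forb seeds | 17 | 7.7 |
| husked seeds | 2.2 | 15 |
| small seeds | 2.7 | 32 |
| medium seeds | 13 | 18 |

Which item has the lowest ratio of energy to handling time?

Profitability E/h (J/s): forb seeds = 17/7.7 = 2.21, husked seeds = 2.2/15 = 0.147, small seeds = 2.7/32 = 0.0844, medium seeds = 13/18 = 0.722.
Ranked: forb seeds > medium seeds > husked seeds > small seeds.

small seeds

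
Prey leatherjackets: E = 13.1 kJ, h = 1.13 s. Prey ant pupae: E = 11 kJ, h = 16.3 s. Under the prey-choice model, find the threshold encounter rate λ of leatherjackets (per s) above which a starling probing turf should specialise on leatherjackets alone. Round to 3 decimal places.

0.055 per s

At the threshold, the rate on leatherjackets alone equals the profitability of ant pupae: λ·13.1/(1 + λ·1.13) = 11/16.3 = 0.6748.
Rearranging, λ(13.1 − 0.6748×1.13) = 0.6748, so λ = 0.6748/12.34 = 0.0547 per s.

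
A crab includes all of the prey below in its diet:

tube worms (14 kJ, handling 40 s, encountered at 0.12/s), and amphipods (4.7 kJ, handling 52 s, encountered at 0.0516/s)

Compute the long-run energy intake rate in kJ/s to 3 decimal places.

R = (0.12×14 + 0.0516×4.7) / (1 + 0.12×40 + 0.0516×52) = 1.923/8.483 = 0.2266 kJ/s.

0.227 kJ/s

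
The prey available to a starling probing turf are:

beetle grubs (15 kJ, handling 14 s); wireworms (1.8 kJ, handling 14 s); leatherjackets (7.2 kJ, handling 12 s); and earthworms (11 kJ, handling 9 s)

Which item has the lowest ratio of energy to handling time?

wireworms

In descending order of E/h:
earthworms: 11/9 = 1.22 kJ/s
beetle grubs: 15/14 = 1.07 kJ/s
leatherjackets: 7.2/12 = 0.6 kJ/s
wireworms: 1.8/14 = 0.129 kJ/s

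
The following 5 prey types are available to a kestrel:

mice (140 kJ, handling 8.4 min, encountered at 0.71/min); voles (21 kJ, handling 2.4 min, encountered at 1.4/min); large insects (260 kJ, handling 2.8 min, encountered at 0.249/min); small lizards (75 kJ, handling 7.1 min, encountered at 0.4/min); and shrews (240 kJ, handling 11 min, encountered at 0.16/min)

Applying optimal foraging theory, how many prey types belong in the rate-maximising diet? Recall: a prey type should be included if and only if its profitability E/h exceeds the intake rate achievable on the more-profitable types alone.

Profitabilities (E/h, kJ/min): large insects 92.9, shrews 21.8, mice 16.7, small lizards 10.6, voles 8.75. Add prey in this order while the next type's profitability exceeds the intake rate on those already taken.
Rate on top 1: 38.15. shrews: 21.8 < 38.15 → exclude; stop.
Optimal diet: large insects — 1 of 5 types.

1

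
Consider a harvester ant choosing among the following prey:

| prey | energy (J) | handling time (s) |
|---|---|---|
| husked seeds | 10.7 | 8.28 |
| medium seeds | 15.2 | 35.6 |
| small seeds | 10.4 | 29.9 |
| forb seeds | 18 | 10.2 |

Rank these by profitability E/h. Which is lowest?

small seeds

In descending order of E/h:
forb seeds: 18/10.2 = 1.76 J/s
husked seeds: 10.7/8.28 = 1.29 J/s
medium seeds: 15.2/35.6 = 0.427 J/s
small seeds: 10.4/29.9 = 0.348 J/s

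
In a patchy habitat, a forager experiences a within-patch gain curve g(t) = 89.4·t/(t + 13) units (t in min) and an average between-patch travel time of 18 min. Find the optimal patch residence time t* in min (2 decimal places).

15.30 min

By the marginal value theorem, leave when the instantaneous gain rate g'(t) equals the habitat-wide average g(t)/(T + t).
g'(t) = 89.4·13/(t + 13)². Setting 89.4·13/(t+13)² = 89.4t/[(t+13)(18+t)] gives 13(18+t) = t(t+13), so t² = 13×18 = 234.
t* = √234 = 15.3 min.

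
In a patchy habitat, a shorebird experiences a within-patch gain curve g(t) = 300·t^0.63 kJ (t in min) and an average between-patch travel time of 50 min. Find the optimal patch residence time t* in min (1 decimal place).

Maximise g(t)/(T+t): set derivative to zero → g'(t)(T+t) = g(t).
g'(t) = 0.63·300·t^-0.37. Setting 0.63·300·t^-0.37 = 300·t^0.63/(50+t) gives 0.63(50+t) = t, so 0.37·t = 0.63×50.
t* = 0.63×50/0.37 = 85.14 min.

85.1 min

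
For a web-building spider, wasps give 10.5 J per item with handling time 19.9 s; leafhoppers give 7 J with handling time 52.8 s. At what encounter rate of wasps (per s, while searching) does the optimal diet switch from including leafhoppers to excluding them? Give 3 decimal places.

The zero-one rule: include leafhoppers iff E₂/h₂ > λE₁/(1+λh₁). Equality gives the switch point.
λE₁h₂ = E₂ + λE₂h₁ ⇒ λ = E₂/(E₁h₂ − E₂h₁) = 7/(554.4 − 139.3) = 0.01686 per s.

0.017 per s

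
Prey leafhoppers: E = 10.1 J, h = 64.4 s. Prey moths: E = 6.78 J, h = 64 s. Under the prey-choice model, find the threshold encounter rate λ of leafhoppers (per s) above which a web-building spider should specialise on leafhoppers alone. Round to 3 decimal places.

At the threshold, the rate on leafhoppers alone equals the profitability of moths: λ·10.1/(1 + λ·64.4) = 6.78/64 = 0.1059.
Rearranging, λ(10.1 − 0.1059×64.4) = 0.1059, so λ = 0.1059/3.278 = 0.03232 per s.

0.032 per s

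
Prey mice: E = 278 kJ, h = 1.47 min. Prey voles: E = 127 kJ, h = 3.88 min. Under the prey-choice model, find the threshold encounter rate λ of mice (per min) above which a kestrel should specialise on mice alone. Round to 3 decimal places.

Drop voles once their profitability E₂/h₂ falls below the rate achievable on mice alone: E₂/h₂ = λE₁/(1 + λh₁).
Solve for λ: λE₁h₂ = E₂(1 + λh₁) → λ(E₁h₂ − E₂h₁) = E₂ → λ = E₂/(E₁h₂ − E₂h₁).
λ = 127/(278×3.88 − 127×1.47) = 127/891.9 = 0.1424 per min.

0.142 per min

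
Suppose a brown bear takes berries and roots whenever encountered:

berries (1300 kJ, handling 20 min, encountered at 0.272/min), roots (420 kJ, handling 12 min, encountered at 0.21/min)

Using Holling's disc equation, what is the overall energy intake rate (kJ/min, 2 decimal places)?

Energy encountered per unit search time: 0.272×1300 + 0.21×420 = 441.8 kJ/min.
Handling time per unit search time: 0.272×20 + 0.21×12 = 7.96.
Rate = 441.8/(1 + 7.96) = 49.31 kJ/min.

49.31 kJ/min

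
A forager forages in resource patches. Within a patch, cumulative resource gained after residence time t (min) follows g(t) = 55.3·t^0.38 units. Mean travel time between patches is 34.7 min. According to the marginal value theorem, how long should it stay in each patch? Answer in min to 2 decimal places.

21.27 min

By the marginal value theorem, leave when the instantaneous gain rate g'(t) equals the habitat-wide average g(t)/(T + t).
g'(t) = 0.38·55.3·t^-0.62. Setting 0.38·55.3·t^-0.62 = 55.3·t^0.38/(34.7+t) gives 0.38(34.7+t) = t, so 0.62·t = 0.38×34.7.
t* = 0.38×34.7/0.62 = 21.27 min.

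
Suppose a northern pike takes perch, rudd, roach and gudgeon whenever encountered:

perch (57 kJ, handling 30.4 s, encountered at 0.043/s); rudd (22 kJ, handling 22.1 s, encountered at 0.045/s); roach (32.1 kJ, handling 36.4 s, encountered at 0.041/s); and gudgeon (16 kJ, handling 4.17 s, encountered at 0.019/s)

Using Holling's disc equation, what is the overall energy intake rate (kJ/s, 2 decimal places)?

R = (0.043×57 + 0.045×22 + 0.041×32.1 + 0.019×16) / (1 + 0.043×30.4 + 0.045×22.1 + 0.041×36.4 + 0.019×4.17) = 5.061/4.873 = 1.039 kJ/s.

1.04 kJ/s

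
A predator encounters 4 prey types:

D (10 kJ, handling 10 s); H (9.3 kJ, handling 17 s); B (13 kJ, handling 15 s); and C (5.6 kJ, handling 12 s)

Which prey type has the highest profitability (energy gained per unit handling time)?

D

In descending order of E/h:
D: 10/10 = 1 kJ/s
B: 13/15 = 0.867 kJ/s
H: 9.3/17 = 0.547 kJ/s
C: 5.6/12 = 0.467 kJ/s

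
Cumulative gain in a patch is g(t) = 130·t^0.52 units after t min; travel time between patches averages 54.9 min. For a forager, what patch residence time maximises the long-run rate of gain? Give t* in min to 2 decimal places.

By the marginal value theorem, leave when the instantaneous gain rate g'(t) equals the habitat-wide average g(t)/(T + t).
g'(t) = 0.52·130·t^-0.48. Setting 0.52·130·t^-0.48 = 130·t^0.52/(54.9+t) gives 0.52(54.9+t) = t, so 0.48·t = 0.52×54.9.
t* = 0.52×54.9/0.48 = 59.48 min.

59.48 min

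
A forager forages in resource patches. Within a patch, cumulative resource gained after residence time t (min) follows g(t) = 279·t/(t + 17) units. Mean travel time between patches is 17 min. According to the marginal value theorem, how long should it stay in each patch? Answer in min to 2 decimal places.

17.00 min

Maximise g(t)/(T+t): set derivative to zero → g'(t)(T+t) = g(t).
g'(t) = 279·17/(t + 17)². Setting 279·17/(t+17)² = 279t/[(t+17)(17+t)] gives 17(17+t) = t(t+17), so t² = 17×17 = 289.
t* = √289 = 17 min.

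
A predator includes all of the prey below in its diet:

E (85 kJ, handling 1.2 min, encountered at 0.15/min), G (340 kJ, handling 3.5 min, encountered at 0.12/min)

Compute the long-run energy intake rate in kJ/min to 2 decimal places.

Energy encountered per unit search time: 0.15×85 + 0.12×340 = 53.55 kJ/min.
Handling time per unit search time: 0.15×1.2 + 0.12×3.5 = 0.6.
Rate = 53.55/(1 + 0.6) = 33.47 kJ/min.

33.47 kJ/min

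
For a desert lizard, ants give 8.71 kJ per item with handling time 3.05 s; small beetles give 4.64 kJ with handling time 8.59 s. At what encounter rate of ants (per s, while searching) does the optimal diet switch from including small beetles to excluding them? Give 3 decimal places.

0.076 per s

Drop small beetles once their profitability E₂/h₂ falls below the rate achievable on ants alone: E₂/h₂ = λE₁/(1 + λh₁).
Solve for λ: λE₁h₂ = E₂(1 + λh₁) → λ(E₁h₂ − E₂h₁) = E₂ → λ = E₂/(E₁h₂ − E₂h₁).
λ = 4.64/(8.71×8.59 − 4.64×3.05) = 4.64/60.67 = 0.07648 per s.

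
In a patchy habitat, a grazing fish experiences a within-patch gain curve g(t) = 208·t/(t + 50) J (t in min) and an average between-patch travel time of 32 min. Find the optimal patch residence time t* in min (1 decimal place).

Maximise g(t)/(T+t): set derivative to zero → g'(t)(T+t) = g(t).
g'(t) = 208·50/(t + 50)². Setting 208·50/(t+50)² = 208t/[(t+50)(32+t)] gives 50(32+t) = t(t+50), so t² = 50×32 = 1600.
t* = √1600 = 40 min.

40.0 min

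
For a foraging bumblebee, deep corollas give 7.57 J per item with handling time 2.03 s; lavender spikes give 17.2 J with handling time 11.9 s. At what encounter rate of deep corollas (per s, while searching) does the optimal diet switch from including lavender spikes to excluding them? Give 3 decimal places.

The zero-one rule: include lavender spikes iff E₂/h₂ > λE₁/(1+λh₁). Equality gives the switch point.
λE₁h₂ = E₂ + λE₂h₁ ⇒ λ = E₂/(E₁h₂ − E₂h₁) = 17.2/(90.08 − 34.92) = 0.3118 per s.

0.312 per s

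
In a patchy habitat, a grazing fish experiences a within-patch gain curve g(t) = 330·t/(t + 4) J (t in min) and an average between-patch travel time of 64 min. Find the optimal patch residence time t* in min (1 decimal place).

By the marginal value theorem, leave when the instantaneous gain rate g'(t) equals the habitat-wide average g(t)/(T + t).
g'(t) = 330·4/(t + 4)². Setting 330·4/(t+4)² = 330t/[(t+4)(64+t)] gives 4(64+t) = t(t+4), so t² = 4×64 = 256.
t* = √256 = 16 min.

16.0 min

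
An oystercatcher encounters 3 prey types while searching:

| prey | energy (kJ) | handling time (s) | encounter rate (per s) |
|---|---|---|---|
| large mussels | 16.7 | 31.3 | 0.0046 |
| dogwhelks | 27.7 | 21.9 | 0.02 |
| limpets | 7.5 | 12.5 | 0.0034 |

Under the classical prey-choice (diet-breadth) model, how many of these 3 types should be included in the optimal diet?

Rank by E/h (kJ/s): dogwhelks 1.26, limpets 0.6, large mussels 0.534. Include each in turn until the next type's E/h falls below the running intake rate.
Rate on top 1: 0.3853. limpets: 0.6 > 0.3853 → include.
Rate on top 2: 0.3914. large mussels: 0.534 > 0.3914 → include.
Optimal diet: dogwhelks, limpets, large mussels — 3 of 3 types.

3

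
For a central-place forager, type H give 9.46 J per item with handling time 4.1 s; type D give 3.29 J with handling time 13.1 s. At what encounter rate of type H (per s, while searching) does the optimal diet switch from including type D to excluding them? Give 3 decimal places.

0.030 per s

The zero-one rule: include type D iff E₂/h₂ > λE₁/(1+λh₁). Equality gives the switch point.
λE₁h₂ = E₂ + λE₂h₁ ⇒ λ = E₂/(E₁h₂ − E₂h₁) = 3.29/(123.9 − 13.49) = 0.02979 per s.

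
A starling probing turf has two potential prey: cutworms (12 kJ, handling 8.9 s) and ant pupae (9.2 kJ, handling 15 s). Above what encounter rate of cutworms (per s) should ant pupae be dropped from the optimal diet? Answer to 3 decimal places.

At the threshold, the rate on cutworms alone equals the profitability of ant pupae: λ·12/(1 + λ·8.9) = 9.2/15 = 0.6133.
Rearranging, λ(12 − 0.6133×8.9) = 0.6133, so λ = 0.6133/6.541 = 0.09376 per s.

0.094 per s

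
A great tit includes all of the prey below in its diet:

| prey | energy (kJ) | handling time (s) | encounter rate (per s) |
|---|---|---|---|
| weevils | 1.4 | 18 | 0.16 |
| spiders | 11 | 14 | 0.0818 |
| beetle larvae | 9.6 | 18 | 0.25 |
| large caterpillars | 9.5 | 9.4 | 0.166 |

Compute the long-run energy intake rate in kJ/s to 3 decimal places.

0.460 kJ/s

Energy encountered per unit search time: 0.16×1.4 + 0.0818×11 + 0.25×9.6 + 0.166×9.5 = 5.101 kJ/s.
Handling time per unit search time: 0.16×18 + 0.0818×14 + 0.25×18 + 0.166×9.4 = 10.09.
Rate = 5.101/(1 + 10.09) = 0.4601 kJ/s.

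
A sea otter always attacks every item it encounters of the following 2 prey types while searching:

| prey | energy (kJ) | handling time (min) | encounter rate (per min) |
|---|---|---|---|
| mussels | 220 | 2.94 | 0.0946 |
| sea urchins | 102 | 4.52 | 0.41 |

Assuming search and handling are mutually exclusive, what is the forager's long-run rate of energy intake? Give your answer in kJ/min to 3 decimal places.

R = Σλ_iE_i / (1 + Σλ_ih_i)
Numerator: 0.0946×220 + 0.41×102 = 62.63
Denominator: 1 + 0.0946×2.94 + 0.41×4.52 = 3.131
R = 62.63/3.131 = 20 kJ/min

20.002 kJ/min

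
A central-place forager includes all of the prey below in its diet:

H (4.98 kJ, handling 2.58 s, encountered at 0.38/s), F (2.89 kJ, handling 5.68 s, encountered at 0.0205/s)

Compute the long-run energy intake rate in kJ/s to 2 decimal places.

Energy encountered per unit search time: 0.38×4.98 + 0.0205×2.89 = 1.952 kJ/s.
Handling time per unit search time: 0.38×2.58 + 0.0205×5.68 = 1.097.
Rate = 1.952/(1 + 1.097) = 0.9308 kJ/s.

0.93 kJ/s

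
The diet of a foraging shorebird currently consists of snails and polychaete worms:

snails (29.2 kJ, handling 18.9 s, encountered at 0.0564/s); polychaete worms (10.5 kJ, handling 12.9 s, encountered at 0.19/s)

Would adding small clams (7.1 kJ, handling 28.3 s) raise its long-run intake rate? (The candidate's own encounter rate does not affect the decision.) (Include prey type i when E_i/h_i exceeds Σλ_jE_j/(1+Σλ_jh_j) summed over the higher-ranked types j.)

Current rate: (0.0564×29.2 + 0.19×10.5)/(1 + 0.0564×18.9 + 0.19×12.9) = 0.8063 kJ/s.
Profitability of small clams: 7.1/28.3 = 0.2509 kJ/s.
0.2509 < 0.8063, so adding small clams would lower the average — exclude it.

No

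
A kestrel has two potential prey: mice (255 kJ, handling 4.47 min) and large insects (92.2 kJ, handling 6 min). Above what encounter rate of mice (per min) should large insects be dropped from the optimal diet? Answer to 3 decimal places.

At the threshold, the rate on mice alone equals the profitability of large insects: λ·255/(1 + λ·4.47) = 92.2/6 = 15.37.
Rearranging, λ(255 − 15.37×4.47) = 15.37, so λ = 15.37/186.3 = 0.08248 per min.

0.082 per min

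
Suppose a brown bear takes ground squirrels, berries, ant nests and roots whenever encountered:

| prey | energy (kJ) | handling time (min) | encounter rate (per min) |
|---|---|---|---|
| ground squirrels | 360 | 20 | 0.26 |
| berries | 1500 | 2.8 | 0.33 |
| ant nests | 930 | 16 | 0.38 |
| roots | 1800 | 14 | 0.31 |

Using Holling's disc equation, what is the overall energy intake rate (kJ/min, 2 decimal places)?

85.50 kJ/min

Energy encountered per unit search time: 0.26×360 + 0.33×1500 + 0.38×930 + 0.31×1800 = 1500 kJ/min.
Handling time per unit search time: 0.26×20 + 0.33×2.8 + 0.38×16 + 0.31×14 = 16.54.
Rate = 1500/(1 + 16.54) = 85.5 kJ/min.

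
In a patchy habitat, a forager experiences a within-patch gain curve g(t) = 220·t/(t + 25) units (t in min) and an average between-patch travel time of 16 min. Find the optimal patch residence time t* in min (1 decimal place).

20.0 min

Maximise g(t)/(T+t): set derivative to zero → g'(t)(T+t) = g(t).
g'(t) = 220·25/(t + 25)². Setting 220·25/(t+25)² = 220t/[(t+25)(16+t)] gives 25(16+t) = t(t+25), so t² = 25×16 = 400.
t* = √400 = 20 min.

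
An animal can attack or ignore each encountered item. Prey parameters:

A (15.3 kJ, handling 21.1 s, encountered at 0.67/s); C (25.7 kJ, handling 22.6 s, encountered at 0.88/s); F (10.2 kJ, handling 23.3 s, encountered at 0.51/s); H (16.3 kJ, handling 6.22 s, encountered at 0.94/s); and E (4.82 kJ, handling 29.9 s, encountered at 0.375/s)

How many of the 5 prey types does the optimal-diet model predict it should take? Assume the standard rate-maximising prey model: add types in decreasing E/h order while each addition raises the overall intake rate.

1

Profitabilities (E/h, kJ/s): H 2.62, C 1.14, A 0.725, F 0.438, E 0.161. Add prey in this order while the next type's profitability exceeds the intake rate on those already taken.
Rate on top 1: 2.238. C: 1.14 < 2.238 → exclude; stop.
Optimal diet: H — 1 of 5 types.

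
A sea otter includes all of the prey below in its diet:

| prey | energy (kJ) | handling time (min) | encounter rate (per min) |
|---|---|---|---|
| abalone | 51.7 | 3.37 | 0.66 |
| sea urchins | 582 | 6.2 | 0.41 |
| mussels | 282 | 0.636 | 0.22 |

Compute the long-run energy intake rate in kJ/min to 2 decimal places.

56.68 kJ/min

Energy encountered per unit search time: 0.66×51.7 + 0.41×582 + 0.22×282 = 334.8 kJ/min.
Handling time per unit search time: 0.66×3.37 + 0.41×6.2 + 0.22×0.636 = 4.906.
Rate = 334.8/(1 + 4.906) = 56.68 kJ/min.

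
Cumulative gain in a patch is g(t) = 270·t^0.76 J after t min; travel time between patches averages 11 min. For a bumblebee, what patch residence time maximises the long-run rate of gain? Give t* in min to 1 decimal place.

Optimal t* satisfies g'(t*) = g(t*)/(T + t*).
g'(t) = 0.76·270·t^-0.24. Setting 0.76·270·t^-0.24 = 270·t^0.76/(11+t) gives 0.76(11+t) = t, so 0.24·t = 0.76×11.
t* = 0.76×11/0.24 = 34.83 min.

34.8 min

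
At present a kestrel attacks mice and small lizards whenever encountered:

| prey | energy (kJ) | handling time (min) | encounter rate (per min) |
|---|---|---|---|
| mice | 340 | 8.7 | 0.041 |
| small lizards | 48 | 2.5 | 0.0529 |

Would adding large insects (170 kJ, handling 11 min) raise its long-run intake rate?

Intake rate on the current diet: R = (0.041×340 + 0.0529×48) / (1 + 0.041×8.7 + 0.0529×2.5) = 16.48/1.489 = 11.07 kJ/min.
large insects: E/h = 170/11 = 15.45 kJ/min.
Since 15.45 > R, including large insects increases the long-run rate.

Yes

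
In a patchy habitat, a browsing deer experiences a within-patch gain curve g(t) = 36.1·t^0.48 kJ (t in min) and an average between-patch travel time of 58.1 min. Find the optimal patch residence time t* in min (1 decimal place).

53.6 min

By the marginal value theorem, leave when the instantaneous gain rate g'(t) equals the habitat-wide average g(t)/(T + t).
g'(t) = 0.48·36.1·t^-0.52. Setting 0.48·36.1·t^-0.52 = 36.1·t^0.48/(58.1+t) gives 0.48(58.1+t) = t, so 0.52·t = 0.48×58.1.
t* = 0.48×58.1/0.52 = 53.63 min.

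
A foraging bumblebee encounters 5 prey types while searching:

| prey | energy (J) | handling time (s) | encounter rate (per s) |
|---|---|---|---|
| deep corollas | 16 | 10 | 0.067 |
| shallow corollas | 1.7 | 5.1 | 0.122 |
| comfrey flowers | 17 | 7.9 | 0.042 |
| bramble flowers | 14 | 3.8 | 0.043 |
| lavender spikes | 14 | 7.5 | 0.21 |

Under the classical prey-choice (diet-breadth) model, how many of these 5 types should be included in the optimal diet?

4

Profitabilities (E/h, J/s): bramble flowers 3.68, comfrey flowers 2.15, lavender spikes 1.87, deep corollas 1.6, shallow corollas 0.333. Add prey in this order while the next type's profitability exceeds the intake rate on those already taken.
Rate on top 1: 0.5174. comfrey flowers: 2.15 > 0.5174 → include.
Rate on top 2: 0.8801. lavender spikes: 1.87 > 0.8801 → include.
Rate on top 3: 1.386. deep corollas: 1.6 > 1.386 → include.
Rate on top 4: 1.425. shallow corollas: 0.333 < 1.425 → exclude; stop.
Optimal diet: bramble flowers, comfrey flowers, lavender spikes, deep corollas — 4 of 5 types.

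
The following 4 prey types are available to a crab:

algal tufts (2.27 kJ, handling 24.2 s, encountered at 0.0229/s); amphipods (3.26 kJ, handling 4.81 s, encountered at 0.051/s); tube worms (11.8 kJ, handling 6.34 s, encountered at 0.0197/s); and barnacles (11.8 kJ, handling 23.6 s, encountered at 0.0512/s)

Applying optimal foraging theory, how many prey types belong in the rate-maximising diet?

Profitabilities (E/h, kJ/s): tube worms 1.86, amphipods 0.678, barnacles 0.5, algal tufts 0.0938. Add prey in this order while the next type's profitability exceeds the intake rate on those already taken.
Rate on top 1: 0.2066. amphipods: 0.678 > 0.2066 → include.
Rate on top 2: 0.291. barnacles: 0.5 > 0.291 → include.
Rate on top 3: 0.3889. algal tufts: 0.0938 < 0.3889 → exclude; stop.
Optimal diet: tube worms, amphipods, barnacles — 3 of 4 types.

3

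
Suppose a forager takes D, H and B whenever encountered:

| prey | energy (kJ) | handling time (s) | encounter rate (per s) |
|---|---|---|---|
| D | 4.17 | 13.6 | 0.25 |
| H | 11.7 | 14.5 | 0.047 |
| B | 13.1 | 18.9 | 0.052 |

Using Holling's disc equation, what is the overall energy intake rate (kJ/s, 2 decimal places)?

R = (0.25×4.17 + 0.047×11.7 + 0.052×13.1) / (1 + 0.25×13.6 + 0.047×14.5 + 0.052×18.9) = 2.274/6.064 = 0.3749 kJ/s.

0.37 kJ/s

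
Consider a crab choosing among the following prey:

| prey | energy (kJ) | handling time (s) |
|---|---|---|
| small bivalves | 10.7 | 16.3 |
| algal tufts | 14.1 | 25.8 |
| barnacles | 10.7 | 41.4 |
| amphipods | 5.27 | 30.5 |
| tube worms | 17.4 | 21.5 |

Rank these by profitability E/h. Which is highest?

In descending order of E/h:
tube worms: 17.4/21.5 = 0.809 kJ/s
small bivalves: 10.7/16.3 = 0.656 kJ/s
algal tufts: 14.1/25.8 = 0.547 kJ/s
barnacles: 10.7/41.4 = 0.258 kJ/s
amphipods: 5.27/30.5 = 0.173 kJ/s

tube worms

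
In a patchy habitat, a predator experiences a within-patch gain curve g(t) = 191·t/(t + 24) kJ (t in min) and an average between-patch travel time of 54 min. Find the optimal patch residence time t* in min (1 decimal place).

Optimal t* satisfies g'(t*) = g(t*)/(T + t*).
g'(t) = 191·24/(t + 24)². Setting 191·24/(t+24)² = 191t/[(t+24)(54+t)] gives 24(54+t) = t(t+24), so t² = 24×54 = 1296.
t* = √1296 = 36 min.

36.0 min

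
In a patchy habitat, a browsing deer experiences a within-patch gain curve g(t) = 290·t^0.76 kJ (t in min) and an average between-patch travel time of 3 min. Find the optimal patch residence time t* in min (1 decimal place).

Maximise g(t)/(T+t): set derivative to zero → g'(t)(T+t) = g(t).
g'(t) = 0.76·290·t^-0.24. Setting 0.76·290·t^-0.24 = 290·t^0.76/(3+t) gives 0.76(3+t) = t, so 0.24·t = 0.76×3.
t* = 0.76×3/0.24 = 9.5 min.

9.5 min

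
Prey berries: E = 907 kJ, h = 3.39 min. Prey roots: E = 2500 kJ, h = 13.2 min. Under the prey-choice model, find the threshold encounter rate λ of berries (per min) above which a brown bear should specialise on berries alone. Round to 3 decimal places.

0.715 per min

The zero-one rule: include roots iff E₂/h₂ > λE₁/(1+λh₁). Equality gives the switch point.
λE₁h₂ = E₂ + λE₂h₁ ⇒ λ = E₂/(E₁h₂ − E₂h₁) = 2500/(1.197e+04 − 8475) = 0.7148 per min.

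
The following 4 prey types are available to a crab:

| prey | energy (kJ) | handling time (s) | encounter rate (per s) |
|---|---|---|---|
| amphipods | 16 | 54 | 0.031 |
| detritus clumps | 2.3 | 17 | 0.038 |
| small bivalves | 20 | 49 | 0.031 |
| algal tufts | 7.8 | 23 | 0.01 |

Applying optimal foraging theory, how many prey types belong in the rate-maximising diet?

3

Profitabilities (E/h, kJ/s): small bivalves 0.408, algal tufts 0.339, amphipods 0.296, detritus clumps 0.135. Add prey in this order while the next type's profitability exceeds the intake rate on those already taken.
Rate on top 1: 0.2461. algal tufts: 0.339 > 0.2461 → include.
Rate on top 2: 0.2539. amphipods: 0.296 > 0.2539 → include.
Rate on top 3: 0.27. detritus clumps: 0.135 < 0.27 → exclude; stop.
Optimal diet: small bivalves, algal tufts, amphipods — 3 of 4 types.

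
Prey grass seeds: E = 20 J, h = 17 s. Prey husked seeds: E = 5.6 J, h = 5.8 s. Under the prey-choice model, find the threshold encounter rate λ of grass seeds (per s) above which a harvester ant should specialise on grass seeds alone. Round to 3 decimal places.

Drop husked seeds once their profitability E₂/h₂ falls below the rate achievable on grass seeds alone: E₂/h₂ = λE₁/(1 + λh₁).
Solve for λ: λE₁h₂ = E₂(1 + λh₁) → λ(E₁h₂ − E₂h₁) = E₂ → λ = E₂/(E₁h₂ − E₂h₁).
λ = 5.6/(20×5.8 − 5.6×17) = 5.6/20.8 = 0.2692 per s.

0.269 per s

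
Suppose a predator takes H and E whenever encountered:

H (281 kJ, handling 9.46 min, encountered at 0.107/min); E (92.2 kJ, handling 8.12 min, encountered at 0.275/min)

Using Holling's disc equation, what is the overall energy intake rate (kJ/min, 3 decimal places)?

13.055 kJ/min

Energy encountered per unit search time: 0.107×281 + 0.275×92.2 = 55.42 kJ/min.
Handling time per unit search time: 0.107×9.46 + 0.275×8.12 = 3.245.
Rate = 55.42/(1 + 3.245) = 13.06 kJ/min.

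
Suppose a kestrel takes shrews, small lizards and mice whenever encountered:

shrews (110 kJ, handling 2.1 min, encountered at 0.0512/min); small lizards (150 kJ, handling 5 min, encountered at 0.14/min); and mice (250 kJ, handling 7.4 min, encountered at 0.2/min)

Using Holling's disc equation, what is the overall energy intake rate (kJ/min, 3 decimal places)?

23.310 kJ/min

R = Σλ_iE_i / (1 + Σλ_ih_i)
Numerator: 0.0512×110 + 0.14×150 + 0.2×250 = 76.63
Denominator: 1 + 0.0512×2.1 + 0.14×5 + 0.2×7.4 = 3.288
R = 76.63/3.288 = 23.31 kJ/min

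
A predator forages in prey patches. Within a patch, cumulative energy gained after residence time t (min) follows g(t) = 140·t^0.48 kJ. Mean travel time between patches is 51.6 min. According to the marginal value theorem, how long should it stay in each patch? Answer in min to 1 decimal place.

By the marginal value theorem, leave when the instantaneous gain rate g'(t) equals the habitat-wide average g(t)/(T + t).
g'(t) = 0.48·140·t^-0.52. Setting 0.48·140·t^-0.52 = 140·t^0.48/(51.6+t) gives 0.48(51.6+t) = t, so 0.52·t = 0.48×51.6.
t* = 0.48×51.6/0.52 = 47.63 min.

47.6 min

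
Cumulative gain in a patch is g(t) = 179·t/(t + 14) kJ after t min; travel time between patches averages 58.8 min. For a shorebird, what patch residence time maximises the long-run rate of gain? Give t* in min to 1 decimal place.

Maximise g(t)/(T+t): set derivative to zero → g'(t)(T+t) = g(t).
g'(t) = 179·14/(t + 14)². Setting 179·14/(t+14)² = 179t/[(t+14)(58.8+t)] gives 14(58.8+t) = t(t+14), so t² = 14×58.8 = 823.2.
t* = √823.2 = 28.69 min.

28.7 min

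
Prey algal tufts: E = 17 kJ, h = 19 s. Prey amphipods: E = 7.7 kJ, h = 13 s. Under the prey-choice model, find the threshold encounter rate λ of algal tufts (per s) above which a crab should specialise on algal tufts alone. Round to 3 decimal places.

0.103 per s

The zero-one rule: include amphipods iff E₂/h₂ > λE₁/(1+λh₁). Equality gives the switch point.
λE₁h₂ = E₂ + λE₂h₁ ⇒ λ = E₂/(E₁h₂ − E₂h₁) = 7.7/(221 − 146.3) = 0.1031 per s.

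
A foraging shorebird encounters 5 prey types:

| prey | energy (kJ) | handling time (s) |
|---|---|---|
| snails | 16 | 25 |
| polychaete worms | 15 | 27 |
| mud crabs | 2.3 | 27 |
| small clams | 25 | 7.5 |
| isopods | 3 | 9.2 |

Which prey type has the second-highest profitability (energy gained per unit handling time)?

snails

In descending order of E/h:
small clams: 25/7.5 = 3.33 kJ/s
snails: 16/25 = 0.64 kJ/s
polychaete worms: 15/27 = 0.556 kJ/s
isopods: 3/9.2 = 0.326 kJ/s
mud crabs: 2.3/27 = 0.0852 kJ/s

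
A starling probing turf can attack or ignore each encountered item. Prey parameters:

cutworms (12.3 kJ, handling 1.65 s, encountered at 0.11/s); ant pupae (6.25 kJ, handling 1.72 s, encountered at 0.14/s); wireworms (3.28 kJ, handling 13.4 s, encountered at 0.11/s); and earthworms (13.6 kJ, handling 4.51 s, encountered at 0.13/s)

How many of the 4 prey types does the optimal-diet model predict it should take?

Rank by E/h (kJ/s): cutworms 7.45, ant pupae 3.63, earthworms 3.02, wireworms 0.245. Include each in turn until the next type's E/h falls below the running intake rate.
Rate on top 1: 1.145. ant pupae: 3.63 > 1.145 → include.
Rate on top 2: 1.566. earthworms: 3.02 > 1.566 → include.
Rate on top 3: 1.989. wireworms: 0.245 < 1.989 → exclude; stop.
Optimal diet: cutworms, ant pupae, earthworms — 3 of 4 types.

3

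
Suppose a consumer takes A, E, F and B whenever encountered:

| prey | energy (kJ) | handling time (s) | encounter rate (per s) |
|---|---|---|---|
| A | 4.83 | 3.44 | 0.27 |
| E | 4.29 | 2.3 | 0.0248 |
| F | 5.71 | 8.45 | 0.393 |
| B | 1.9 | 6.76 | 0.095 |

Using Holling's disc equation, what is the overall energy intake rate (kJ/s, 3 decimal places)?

0.645 kJ/s

R = Σλ_iE_i / (1 + Σλ_ih_i)
Numerator: 0.27×4.83 + 0.0248×4.29 + 0.393×5.71 + 0.095×1.9 = 3.835
Denominator: 1 + 0.27×3.44 + 0.0248×2.3 + 0.393×8.45 + 0.095×6.76 = 5.949
R = 3.835/5.949 = 0.6447 kJ/s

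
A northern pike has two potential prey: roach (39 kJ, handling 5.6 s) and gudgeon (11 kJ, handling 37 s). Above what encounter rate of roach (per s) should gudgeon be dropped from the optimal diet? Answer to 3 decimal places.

The zero-one rule: include gudgeon iff E₂/h₂ > λE₁/(1+λh₁). Equality gives the switch point.
λE₁h₂ = E₂ + λE₂h₁ ⇒ λ = E₂/(E₁h₂ − E₂h₁) = 11/(1443 − 61.6) = 0.007963 per s.

0.008 per s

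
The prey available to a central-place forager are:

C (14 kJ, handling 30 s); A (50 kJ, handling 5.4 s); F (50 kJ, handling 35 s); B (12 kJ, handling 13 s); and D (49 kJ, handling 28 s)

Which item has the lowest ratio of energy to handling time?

C

Profitability E/h (kJ/s): C = 14/30 = 0.467, A = 50/5.4 = 9.26, F = 50/35 = 1.43, B = 12/13 = 0.923, D = 49/28 = 1.75.
Ranked: A > D > F > B > C.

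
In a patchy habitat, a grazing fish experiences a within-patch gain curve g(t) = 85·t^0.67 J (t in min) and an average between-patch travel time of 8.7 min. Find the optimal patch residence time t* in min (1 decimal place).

17.7 min

Optimal t* satisfies g'(t*) = g(t*)/(T + t*).
g'(t) = 0.67·85·t^-0.33. Setting 0.67·85·t^-0.33 = 85·t^0.67/(8.7+t) gives 0.67(8.7+t) = t, so 0.33·t = 0.67×8.7.
t* = 0.67×8.7/0.33 = 17.66 min.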